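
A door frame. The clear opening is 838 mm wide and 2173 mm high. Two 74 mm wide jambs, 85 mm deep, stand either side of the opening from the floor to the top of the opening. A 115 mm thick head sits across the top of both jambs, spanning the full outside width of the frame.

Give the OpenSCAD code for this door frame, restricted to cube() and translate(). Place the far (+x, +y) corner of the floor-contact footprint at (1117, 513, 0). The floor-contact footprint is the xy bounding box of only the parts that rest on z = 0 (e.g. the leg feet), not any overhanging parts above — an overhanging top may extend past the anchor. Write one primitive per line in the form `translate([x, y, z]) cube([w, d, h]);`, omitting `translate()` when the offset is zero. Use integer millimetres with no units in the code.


translate([131, 428, 0]) cube([74, 85, 2173]);
translate([1043, 428, 0]) cube([74, 85, 2173]);
translate([131, 428, 2173]) cube([986, 85, 115]);


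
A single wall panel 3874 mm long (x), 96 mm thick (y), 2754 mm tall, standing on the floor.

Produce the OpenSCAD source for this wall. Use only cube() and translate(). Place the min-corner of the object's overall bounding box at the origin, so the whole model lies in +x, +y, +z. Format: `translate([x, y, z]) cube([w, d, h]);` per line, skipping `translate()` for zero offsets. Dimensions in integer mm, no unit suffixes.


cube([3874, 96, 2754]);


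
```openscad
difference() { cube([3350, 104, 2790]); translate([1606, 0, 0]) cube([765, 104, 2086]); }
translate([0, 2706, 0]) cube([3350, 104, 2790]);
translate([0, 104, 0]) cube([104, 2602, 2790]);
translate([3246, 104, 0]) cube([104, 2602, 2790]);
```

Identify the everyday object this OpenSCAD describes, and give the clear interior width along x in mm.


A single room. The interior width is 3142 mm.

Four walls enclosing a rectangle with a door in the front wall — a room. Outside width 3350 minus two 104 mm walls gives 3142 mm.


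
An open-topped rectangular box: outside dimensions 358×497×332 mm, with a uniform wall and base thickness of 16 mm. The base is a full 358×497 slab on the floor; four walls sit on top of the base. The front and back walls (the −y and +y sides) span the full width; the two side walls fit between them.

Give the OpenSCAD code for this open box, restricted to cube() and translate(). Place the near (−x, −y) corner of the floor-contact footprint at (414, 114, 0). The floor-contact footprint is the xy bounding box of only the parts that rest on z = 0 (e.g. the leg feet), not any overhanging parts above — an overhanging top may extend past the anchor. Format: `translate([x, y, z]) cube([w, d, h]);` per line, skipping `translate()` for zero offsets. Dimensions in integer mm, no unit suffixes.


translate([414, 114, 0]) cube([358, 497, 16]);
translate([414, 114, 16]) cube([358, 16, 316]);
translate([414, 595, 16]) cube([358, 16, 316]);
translate([414, 130, 16]) cube([16, 465, 316]);
translate([756, 130, 16]) cube([16, 465, 316]);


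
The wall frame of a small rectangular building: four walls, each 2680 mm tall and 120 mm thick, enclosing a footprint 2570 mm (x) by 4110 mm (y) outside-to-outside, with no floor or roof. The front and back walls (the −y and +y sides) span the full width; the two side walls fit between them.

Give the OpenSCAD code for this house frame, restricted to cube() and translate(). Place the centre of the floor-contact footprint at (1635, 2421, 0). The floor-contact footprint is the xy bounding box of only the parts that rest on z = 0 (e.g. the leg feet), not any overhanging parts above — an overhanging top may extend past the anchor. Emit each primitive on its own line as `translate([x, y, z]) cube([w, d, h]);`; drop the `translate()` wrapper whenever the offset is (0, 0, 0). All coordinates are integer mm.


translate([350, 366, 0]) cube([2570, 120, 2680]);
translate([350, 4356, 0]) cube([2570, 120, 2680]);
translate([350, 486, 0]) cube([120, 3870, 2680]);
translate([2800, 486, 0]) cube([120, 3870, 2680]);


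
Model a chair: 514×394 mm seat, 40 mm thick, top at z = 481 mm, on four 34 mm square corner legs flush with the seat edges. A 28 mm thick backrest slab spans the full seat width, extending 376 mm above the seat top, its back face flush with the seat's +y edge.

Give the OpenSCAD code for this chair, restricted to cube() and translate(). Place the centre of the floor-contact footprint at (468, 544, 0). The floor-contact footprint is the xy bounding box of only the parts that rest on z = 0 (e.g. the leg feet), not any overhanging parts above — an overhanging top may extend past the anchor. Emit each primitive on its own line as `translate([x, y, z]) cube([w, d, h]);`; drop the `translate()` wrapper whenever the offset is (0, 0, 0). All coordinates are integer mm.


translate([211, 347, 441]) cube([514, 394, 40]);
translate([211, 347, 0]) cube([34, 34, 441]);
translate([691, 347, 0]) cube([34, 34, 441]);
translate([211, 707, 0]) cube([34, 34, 441]);
translate([691, 707, 0]) cube([34, 34, 441]);
translate([211, 713, 481]) cube([514, 28, 376]);


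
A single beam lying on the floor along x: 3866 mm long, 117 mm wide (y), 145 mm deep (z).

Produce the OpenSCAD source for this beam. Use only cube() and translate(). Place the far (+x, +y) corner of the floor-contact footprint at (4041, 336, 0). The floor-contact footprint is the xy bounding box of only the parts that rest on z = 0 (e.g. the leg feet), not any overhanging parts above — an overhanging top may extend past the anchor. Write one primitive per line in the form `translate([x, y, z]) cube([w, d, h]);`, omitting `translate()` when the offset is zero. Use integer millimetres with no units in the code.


translate([175, 219, 0]) cube([3866, 117, 145]);


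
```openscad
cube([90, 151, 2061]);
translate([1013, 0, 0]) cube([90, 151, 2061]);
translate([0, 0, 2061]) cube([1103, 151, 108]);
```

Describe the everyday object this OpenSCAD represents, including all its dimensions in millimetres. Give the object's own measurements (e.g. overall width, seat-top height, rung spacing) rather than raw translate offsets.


A door frame. The clear opening is 923 mm wide and 2061 mm high. Two 90 mm wide jambs, 151 mm deep, stand either side of the opening from the floor to the top of the opening. A 108 mm thick head sits across the top of both jambs, spanning the full outside width of the frame.


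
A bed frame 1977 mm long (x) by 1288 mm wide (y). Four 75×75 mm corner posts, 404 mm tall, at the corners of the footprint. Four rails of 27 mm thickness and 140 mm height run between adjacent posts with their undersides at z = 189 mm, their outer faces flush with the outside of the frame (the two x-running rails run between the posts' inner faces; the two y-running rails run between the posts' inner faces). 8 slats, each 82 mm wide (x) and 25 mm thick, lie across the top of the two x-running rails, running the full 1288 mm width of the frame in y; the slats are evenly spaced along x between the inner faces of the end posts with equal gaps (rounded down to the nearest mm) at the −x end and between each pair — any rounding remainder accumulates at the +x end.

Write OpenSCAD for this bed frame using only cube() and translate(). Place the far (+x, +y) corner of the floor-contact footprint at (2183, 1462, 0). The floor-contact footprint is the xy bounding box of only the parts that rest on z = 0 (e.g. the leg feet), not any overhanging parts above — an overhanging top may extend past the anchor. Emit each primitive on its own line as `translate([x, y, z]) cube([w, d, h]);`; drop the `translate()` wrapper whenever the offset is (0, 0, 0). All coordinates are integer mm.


translate([206, 174, 0]) cube([75, 75, 404]);
translate([206, 1387, 0]) cube([75, 75, 404]);
translate([2108, 174, 0]) cube([75, 75, 404]);
translate([2108, 1387, 0]) cube([75, 75, 404]);
translate([281, 174, 189]) cube([1827, 27, 140]);
translate([281, 1435, 189]) cube([1827, 27, 140]);
translate([206, 249, 189]) cube([27, 1138, 140]);
translate([2156, 249, 189]) cube([27, 1138, 140]);
translate([411, 174, 329]) cube([82, 1288, 25]);
translate([623, 174, 329]) cube([82, 1288, 25]);
translate([835, 174, 329]) cube([82, 1288, 25]);
translate([1047, 174, 329]) cube([82, 1288, 25]);
translate([1259, 174, 329]) cube([82, 1288, 25]);
translate([1471, 174, 329]) cube([82, 1288, 25]);
translate([1683, 174, 329]) cube([82, 1288, 25]);
translate([1895, 174, 329]) cube([82, 1288, 25]);


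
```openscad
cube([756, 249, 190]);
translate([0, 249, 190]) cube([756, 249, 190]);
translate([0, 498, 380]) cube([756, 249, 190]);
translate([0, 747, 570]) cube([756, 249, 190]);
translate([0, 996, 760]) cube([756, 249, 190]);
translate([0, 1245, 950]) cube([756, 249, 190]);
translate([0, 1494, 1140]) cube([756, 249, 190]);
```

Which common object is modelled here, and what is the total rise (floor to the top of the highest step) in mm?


A staircase. The total rise is 1330 mm.

7 identical blocks, each offset up and back from the previous — a staircase. Each step is 190 mm tall and there are 7 of them, so the total rise is 7 × 190 = 1330 mm.


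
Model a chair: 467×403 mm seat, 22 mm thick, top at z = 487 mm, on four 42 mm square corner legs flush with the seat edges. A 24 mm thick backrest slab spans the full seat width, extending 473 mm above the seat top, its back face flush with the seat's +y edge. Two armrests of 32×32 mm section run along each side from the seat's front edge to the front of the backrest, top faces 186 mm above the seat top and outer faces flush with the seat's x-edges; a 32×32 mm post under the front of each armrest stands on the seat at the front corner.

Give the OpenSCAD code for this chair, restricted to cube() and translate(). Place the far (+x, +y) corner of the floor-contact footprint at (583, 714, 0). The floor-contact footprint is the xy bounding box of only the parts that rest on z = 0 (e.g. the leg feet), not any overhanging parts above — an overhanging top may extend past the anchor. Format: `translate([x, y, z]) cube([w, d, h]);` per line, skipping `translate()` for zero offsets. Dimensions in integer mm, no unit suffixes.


translate([116, 311, 465]) cube([467, 403, 22]);
translate([116, 311, 0]) cube([42, 42, 465]);
translate([541, 311, 0]) cube([42, 42, 465]);
translate([116, 672, 0]) cube([42, 42, 465]);
translate([541, 672, 0]) cube([42, 42, 465]);
translate([116, 690, 487]) cube([467, 24, 473]);
translate([116, 311, 641]) cube([32, 379, 32]);
translate([551, 311, 641]) cube([32, 379, 32]);
translate([116, 311, 487]) cube([32, 32, 154]);
translate([551, 311, 487]) cube([32, 32, 154]);


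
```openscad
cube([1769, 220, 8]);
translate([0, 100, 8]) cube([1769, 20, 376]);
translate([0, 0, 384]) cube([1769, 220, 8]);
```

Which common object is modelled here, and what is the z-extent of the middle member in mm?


An I-beam. The web height is 376 mm.

Two wide flanges with a thin centred web — an I-beam. Overall 392 mm minus two 8 mm flanges gives a web of 392 − 2·8 = 376 mm.


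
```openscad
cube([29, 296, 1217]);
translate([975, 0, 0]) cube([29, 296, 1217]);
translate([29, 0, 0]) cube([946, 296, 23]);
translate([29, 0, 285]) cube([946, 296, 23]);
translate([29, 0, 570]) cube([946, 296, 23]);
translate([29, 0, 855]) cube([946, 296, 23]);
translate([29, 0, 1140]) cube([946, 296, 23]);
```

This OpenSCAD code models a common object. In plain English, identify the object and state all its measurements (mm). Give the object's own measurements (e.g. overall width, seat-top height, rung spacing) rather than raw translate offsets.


An open bookshelf. Two side panels, each 29 mm thick, 296 mm deep and 1217 mm tall, stand 1004 mm apart (outside-to-outside). Between them sit 5 shelves, each 23 mm thick and 296 mm deep, spanning the full gap between the sides. The bottom shelf rests on the floor (its underside at z = 0) and the clear gap between one shelf's top and the next shelf's underside is 262 mm.


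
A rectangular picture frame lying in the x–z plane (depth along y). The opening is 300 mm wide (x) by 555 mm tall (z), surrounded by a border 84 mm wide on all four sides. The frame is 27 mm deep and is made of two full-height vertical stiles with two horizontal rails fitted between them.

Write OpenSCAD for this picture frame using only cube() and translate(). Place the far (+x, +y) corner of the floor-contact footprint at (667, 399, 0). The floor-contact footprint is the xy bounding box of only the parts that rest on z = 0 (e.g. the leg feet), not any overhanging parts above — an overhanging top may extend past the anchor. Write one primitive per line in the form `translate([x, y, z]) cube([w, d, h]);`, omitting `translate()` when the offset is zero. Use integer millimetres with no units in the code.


translate([199, 372, 0]) cube([84, 27, 723]);
translate([583, 372, 0]) cube([84, 27, 723]);
translate([283, 372, 0]) cube([300, 27, 84]);
translate([283, 372, 639]) cube([300, 27, 84]);


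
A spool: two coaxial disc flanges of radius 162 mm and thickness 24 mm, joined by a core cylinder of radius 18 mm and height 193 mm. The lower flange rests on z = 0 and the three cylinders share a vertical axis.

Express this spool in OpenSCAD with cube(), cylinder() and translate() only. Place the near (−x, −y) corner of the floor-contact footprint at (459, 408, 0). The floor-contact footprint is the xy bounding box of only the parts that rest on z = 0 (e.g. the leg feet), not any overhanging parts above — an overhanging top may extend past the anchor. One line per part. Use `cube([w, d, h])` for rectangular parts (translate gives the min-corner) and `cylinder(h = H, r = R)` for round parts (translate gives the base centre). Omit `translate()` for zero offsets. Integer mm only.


translate([621, 570, 0]) cylinder(h = 24, r = 162);
translate([621, 570, 24]) cylinder(h = 193, r = 18);
translate([621, 570, 217]) cylinder(h = 24, r = 162);


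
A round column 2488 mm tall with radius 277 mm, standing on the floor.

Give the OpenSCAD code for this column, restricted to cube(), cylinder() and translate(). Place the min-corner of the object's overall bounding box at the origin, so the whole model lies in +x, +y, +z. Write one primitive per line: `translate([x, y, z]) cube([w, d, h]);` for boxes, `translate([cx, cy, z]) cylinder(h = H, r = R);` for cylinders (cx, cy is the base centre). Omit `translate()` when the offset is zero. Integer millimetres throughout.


translate([277, 277, 0]) cylinder(h = 2488, r = 277);


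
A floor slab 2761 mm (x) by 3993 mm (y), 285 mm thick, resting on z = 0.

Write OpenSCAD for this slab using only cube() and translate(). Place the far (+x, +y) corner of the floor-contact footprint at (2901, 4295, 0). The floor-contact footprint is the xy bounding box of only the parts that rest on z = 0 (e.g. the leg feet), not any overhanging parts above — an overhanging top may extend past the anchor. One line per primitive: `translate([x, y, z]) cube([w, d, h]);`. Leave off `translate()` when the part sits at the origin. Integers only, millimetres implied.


translate([140, 302, 0]) cube([2761, 3993, 285]);


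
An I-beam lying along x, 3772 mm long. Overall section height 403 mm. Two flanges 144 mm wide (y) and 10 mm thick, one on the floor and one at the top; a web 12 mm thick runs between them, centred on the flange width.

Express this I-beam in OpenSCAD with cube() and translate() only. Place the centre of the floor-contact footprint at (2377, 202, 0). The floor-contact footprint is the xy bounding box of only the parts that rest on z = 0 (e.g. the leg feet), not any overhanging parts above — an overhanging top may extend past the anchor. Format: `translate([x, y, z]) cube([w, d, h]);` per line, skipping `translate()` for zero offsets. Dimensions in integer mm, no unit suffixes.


translate([491, 130, 0]) cube([3772, 144, 10]);
translate([491, 196, 10]) cube([3772, 12, 383]);
translate([491, 130, 393]) cube([3772, 144, 10]);


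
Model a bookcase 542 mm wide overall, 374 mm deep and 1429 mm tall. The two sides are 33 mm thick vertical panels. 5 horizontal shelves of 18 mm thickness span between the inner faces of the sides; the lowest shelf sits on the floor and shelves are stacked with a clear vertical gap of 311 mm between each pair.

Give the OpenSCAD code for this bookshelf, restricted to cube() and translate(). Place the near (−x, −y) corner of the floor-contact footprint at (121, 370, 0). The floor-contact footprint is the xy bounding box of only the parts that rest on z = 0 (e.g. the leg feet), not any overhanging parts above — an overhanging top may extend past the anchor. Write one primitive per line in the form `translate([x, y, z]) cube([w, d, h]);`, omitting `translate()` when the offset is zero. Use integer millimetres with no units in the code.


translate([121, 370, 0]) cube([33, 374, 1429]);
translate([630, 370, 0]) cube([33, 374, 1429]);
translate([154, 370, 0]) cube([476, 374, 18]);
translate([154, 370, 329]) cube([476, 374, 18]);
translate([154, 370, 658]) cube([476, 374, 18]);
translate([154, 370, 987]) cube([476, 374, 18]);
translate([154, 370, 1316]) cube([476, 374, 18]);


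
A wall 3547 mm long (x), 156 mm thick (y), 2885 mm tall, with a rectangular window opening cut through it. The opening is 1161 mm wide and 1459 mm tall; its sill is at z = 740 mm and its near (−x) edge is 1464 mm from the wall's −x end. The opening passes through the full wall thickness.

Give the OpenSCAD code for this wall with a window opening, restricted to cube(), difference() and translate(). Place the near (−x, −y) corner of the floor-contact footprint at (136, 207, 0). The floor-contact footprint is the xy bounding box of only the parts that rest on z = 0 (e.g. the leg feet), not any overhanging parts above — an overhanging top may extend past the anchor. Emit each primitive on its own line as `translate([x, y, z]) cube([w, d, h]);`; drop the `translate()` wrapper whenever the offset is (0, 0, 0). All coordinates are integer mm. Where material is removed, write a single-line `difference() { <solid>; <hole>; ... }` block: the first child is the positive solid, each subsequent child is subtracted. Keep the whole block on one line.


difference() { translate([136, 207, 0]) cube([3547, 156, 2885]); translate([1600, 207, 740]) cube([1161, 156, 1459]); }


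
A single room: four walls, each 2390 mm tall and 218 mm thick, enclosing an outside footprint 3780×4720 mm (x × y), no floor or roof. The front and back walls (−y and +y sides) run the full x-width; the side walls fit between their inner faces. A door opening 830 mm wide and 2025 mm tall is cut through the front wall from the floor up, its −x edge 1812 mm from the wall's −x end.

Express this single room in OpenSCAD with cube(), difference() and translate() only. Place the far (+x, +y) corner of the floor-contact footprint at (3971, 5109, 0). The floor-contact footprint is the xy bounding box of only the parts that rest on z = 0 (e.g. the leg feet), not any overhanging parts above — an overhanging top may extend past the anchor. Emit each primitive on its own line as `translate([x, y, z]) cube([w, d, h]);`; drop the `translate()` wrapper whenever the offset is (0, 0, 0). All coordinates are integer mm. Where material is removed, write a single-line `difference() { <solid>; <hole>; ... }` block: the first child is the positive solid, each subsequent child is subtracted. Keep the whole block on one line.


difference() { translate([191, 389, 0]) cube([3780, 218, 2390]); translate([2003, 389, 0]) cube([830, 218, 2025]); }
translate([191, 4891, 0]) cube([3780, 218, 2390]);
translate([191, 607, 0]) cube([218, 4284, 2390]);
translate([3753, 607, 0]) cube([218, 4284, 2390]);


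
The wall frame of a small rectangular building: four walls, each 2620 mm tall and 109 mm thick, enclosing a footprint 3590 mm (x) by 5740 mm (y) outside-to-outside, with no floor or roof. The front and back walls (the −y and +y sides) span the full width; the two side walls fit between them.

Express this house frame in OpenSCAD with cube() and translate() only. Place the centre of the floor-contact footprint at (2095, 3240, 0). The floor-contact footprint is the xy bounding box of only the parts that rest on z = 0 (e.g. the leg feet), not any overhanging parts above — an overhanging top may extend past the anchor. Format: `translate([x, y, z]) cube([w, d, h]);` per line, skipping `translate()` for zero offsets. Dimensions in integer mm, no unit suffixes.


translate([300, 370, 0]) cube([3590, 109, 2620]);
translate([300, 6001, 0]) cube([3590, 109, 2620]);
translate([300, 479, 0]) cube([109, 5522, 2620]);
translate([3781, 479, 0]) cube([109, 5522, 2620]);


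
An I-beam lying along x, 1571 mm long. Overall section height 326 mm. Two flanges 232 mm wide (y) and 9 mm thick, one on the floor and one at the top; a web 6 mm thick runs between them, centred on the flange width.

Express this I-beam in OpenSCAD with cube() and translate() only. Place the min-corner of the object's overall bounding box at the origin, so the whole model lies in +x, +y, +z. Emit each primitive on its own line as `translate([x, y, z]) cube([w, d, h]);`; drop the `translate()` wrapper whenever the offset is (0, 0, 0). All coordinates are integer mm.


cube([1571, 232, 9]);
translate([0, 113, 9]) cube([1571, 6, 308]);
translate([0, 0, 317]) cube([1571, 232, 9]);


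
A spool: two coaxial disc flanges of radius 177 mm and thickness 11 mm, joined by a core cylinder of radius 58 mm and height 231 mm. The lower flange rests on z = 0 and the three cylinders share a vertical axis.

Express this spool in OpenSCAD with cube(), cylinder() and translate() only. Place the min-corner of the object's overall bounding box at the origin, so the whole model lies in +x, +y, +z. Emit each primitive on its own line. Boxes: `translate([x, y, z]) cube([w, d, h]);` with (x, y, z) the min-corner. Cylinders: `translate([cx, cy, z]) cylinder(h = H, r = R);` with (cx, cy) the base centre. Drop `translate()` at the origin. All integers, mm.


translate([177, 177, 0]) cylinder(h = 11, r = 177);
translate([177, 177, 11]) cylinder(h = 231, r = 58);
translate([177, 177, 242]) cylinder(h = 11, r = 177);


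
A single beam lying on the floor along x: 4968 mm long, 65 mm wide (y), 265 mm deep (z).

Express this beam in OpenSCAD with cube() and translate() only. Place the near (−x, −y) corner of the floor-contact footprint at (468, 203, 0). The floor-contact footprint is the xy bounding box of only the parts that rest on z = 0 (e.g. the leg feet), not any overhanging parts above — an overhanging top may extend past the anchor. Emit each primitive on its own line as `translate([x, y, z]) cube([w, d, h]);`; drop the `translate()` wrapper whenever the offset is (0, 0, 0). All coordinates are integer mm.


translate([468, 203, 0]) cube([4968, 65, 265]);


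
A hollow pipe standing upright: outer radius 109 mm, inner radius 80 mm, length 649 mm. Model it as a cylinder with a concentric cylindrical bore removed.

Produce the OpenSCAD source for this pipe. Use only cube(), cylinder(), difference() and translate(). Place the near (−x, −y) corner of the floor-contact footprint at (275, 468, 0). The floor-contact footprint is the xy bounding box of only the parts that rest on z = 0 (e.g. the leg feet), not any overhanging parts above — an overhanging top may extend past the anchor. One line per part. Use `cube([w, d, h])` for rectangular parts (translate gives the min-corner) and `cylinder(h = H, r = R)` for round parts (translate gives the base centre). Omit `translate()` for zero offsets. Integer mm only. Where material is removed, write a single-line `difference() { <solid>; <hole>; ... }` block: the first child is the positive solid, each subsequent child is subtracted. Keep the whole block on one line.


difference() { translate([384, 577, 0]) cylinder(h = 649, r = 109); translate([384, 577, 0]) cylinder(h = 649, r = 80); }


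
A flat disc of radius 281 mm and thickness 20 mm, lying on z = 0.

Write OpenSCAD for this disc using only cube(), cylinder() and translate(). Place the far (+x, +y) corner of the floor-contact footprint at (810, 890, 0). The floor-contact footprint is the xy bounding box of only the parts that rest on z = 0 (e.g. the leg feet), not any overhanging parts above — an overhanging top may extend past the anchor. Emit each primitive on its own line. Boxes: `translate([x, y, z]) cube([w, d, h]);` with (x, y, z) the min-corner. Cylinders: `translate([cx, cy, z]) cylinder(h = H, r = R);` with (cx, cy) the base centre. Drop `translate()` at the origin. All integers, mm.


translate([529, 609, 0]) cylinder(h = 20, r = 281);


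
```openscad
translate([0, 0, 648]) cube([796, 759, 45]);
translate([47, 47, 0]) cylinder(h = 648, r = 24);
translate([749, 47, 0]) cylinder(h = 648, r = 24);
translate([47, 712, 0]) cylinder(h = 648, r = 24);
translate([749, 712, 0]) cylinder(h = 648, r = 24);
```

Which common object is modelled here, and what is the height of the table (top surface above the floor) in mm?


A table. The table height is 693 mm.

A 796×759×45 slab sits at z = 648 on four Ø48 mm round legs — a table. The top surface is at 648 + 45 = 693 mm.


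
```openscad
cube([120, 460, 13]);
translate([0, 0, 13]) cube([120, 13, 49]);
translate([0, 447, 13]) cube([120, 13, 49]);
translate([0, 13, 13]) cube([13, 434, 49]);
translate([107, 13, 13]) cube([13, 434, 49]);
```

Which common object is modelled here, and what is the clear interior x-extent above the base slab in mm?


An open box. The internal width is 94 mm.

A 120×460 base slab with four walls standing on it — an open box. The base is 120 mm wide and the walls are 13 mm thick, so the internal width is 120 − 2 × 13 = 94 mm.


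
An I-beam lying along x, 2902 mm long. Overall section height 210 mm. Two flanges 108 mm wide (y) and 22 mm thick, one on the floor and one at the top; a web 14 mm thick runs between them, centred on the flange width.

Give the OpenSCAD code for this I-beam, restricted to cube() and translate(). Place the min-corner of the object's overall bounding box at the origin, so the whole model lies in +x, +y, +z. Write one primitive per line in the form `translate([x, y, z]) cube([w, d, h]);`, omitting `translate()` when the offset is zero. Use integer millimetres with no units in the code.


cube([2902, 108, 22]);
translate([0, 47, 22]) cube([2902, 14, 166]);
translate([0, 0, 188]) cube([2902, 108, 22]);


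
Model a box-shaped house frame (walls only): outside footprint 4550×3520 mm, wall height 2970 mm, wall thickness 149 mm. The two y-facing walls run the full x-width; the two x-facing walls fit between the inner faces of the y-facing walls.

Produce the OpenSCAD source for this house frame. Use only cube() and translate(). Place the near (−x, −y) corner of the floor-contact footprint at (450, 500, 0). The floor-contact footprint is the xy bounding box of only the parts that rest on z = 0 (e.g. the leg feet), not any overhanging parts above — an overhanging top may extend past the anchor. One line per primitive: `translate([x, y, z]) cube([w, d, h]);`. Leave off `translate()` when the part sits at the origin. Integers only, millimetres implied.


translate([450, 500, 0]) cube([4550, 149, 2970]);
translate([450, 3871, 0]) cube([4550, 149, 2970]);
translate([450, 649, 0]) cube([149, 3222, 2970]);
translate([4851, 649, 0]) cube([149, 3222, 2970]);


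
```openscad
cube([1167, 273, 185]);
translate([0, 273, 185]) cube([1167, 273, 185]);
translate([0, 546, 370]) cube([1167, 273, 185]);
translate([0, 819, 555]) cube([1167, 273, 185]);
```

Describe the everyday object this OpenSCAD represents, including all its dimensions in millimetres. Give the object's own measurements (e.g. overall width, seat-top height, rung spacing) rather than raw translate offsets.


A straight staircase of 4 solid steps. Each step is 1167 mm wide (x), 273 mm deep (y, the going) and 185 mm tall (the rise). The first step rests on the floor; each subsequent step sits one going further in +y and one rise higher in +z, directly behind and above the previous step with no overlap.


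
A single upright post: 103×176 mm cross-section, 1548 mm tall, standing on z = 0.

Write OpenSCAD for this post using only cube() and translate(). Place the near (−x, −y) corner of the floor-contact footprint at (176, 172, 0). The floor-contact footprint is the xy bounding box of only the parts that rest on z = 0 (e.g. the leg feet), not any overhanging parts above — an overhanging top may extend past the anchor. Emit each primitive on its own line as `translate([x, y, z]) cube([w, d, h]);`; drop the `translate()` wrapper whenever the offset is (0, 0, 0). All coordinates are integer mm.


translate([176, 172, 0]) cube([103, 176, 1548]);


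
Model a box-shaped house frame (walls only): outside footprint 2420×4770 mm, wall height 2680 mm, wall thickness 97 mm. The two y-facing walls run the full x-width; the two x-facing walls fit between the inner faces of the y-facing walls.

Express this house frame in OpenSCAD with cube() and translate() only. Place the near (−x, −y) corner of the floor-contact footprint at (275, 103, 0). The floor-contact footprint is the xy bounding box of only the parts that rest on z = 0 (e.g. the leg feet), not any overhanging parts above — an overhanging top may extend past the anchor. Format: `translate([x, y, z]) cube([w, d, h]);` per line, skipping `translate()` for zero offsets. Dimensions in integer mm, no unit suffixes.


translate([275, 103, 0]) cube([2420, 97, 2680]);
translate([275, 4776, 0]) cube([2420, 97, 2680]);
translate([275, 200, 0]) cube([97, 4576, 2680]);
translate([2598, 200, 0]) cube([97, 4576, 2680]);


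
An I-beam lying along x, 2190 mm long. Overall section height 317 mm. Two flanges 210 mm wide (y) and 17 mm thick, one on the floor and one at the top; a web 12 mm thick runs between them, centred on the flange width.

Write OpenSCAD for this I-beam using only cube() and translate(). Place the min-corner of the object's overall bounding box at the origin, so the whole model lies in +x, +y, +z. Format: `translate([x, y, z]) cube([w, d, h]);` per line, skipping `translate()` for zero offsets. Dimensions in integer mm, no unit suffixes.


cube([2190, 210, 17]);
translate([0, 99, 17]) cube([2190, 12, 283]);
translate([0, 0, 300]) cube([2190, 210, 17]);


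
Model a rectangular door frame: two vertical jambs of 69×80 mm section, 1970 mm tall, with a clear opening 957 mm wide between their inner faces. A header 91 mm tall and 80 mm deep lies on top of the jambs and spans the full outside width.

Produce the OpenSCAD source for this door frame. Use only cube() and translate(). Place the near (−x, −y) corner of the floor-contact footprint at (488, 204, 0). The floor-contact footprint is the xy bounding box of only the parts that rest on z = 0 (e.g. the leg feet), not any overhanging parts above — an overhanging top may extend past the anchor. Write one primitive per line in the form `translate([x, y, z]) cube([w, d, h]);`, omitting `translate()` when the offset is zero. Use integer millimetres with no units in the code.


translate([488, 204, 0]) cube([69, 80, 1970]);
translate([1514, 204, 0]) cube([69, 80, 1970]);
translate([488, 204, 1970]) cube([1095, 80, 91]);


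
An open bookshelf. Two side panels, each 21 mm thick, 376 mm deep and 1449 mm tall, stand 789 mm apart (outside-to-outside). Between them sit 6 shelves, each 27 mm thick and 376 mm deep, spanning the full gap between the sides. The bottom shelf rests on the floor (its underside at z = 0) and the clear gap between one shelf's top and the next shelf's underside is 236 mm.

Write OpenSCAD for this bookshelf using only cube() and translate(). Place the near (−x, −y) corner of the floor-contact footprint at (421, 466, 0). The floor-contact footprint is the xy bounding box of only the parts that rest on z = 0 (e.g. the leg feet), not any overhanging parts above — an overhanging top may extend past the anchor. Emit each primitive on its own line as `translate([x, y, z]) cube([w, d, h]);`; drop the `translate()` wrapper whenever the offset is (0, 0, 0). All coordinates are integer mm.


translate([421, 466, 0]) cube([21, 376, 1449]);
translate([1189, 466, 0]) cube([21, 376, 1449]);
translate([442, 466, 0]) cube([747, 376, 27]);
translate([442, 466, 263]) cube([747, 376, 27]);
translate([442, 466, 526]) cube([747, 376, 27]);
translate([442, 466, 789]) cube([747, 376, 27]);
translate([442, 466, 1052]) cube([747, 376, 27]);
translate([442, 466, 1315]) cube([747, 376, 27]);


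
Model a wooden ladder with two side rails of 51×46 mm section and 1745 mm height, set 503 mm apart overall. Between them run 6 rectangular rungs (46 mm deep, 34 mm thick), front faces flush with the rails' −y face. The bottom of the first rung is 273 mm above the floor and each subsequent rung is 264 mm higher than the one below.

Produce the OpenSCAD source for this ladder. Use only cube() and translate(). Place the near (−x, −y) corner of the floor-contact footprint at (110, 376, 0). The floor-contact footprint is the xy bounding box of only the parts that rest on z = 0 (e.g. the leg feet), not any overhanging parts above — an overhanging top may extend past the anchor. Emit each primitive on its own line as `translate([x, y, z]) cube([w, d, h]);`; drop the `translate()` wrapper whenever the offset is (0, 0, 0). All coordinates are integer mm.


translate([110, 376, 0]) cube([51, 46, 1745]);
translate([562, 376, 0]) cube([51, 46, 1745]);
translate([161, 376, 273]) cube([401, 46, 34]);
translate([161, 376, 537]) cube([401, 46, 34]);
translate([161, 376, 801]) cube([401, 46, 34]);
translate([161, 376, 1065]) cube([401, 46, 34]);
translate([161, 376, 1329]) cube([401, 46, 34]);
translate([161, 376, 1593]) cube([401, 46, 34]);


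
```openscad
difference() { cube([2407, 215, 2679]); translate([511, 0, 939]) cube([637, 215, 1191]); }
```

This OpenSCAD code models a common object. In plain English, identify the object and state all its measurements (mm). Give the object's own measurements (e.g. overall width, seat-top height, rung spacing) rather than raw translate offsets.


A wall 2407 mm long (x), 215 mm thick (y), 2679 mm tall, with a rectangular window opening cut through it. The opening is 637 mm wide and 1191 mm tall; its sill is at z = 939 mm and its near (−x) edge is 511 mm from the wall's −x end. The opening passes through the full wall thickness.


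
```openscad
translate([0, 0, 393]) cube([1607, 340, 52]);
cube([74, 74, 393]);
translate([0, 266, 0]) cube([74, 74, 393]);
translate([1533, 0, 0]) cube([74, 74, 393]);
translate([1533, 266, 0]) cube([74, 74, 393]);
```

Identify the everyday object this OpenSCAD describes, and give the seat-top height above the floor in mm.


A bench. The seat-top height is 445 mm.

A long slab on four corner posts — a bench. The slab sits at z = 393 with thickness 52, so the top is 393 + 52 = 445 mm.


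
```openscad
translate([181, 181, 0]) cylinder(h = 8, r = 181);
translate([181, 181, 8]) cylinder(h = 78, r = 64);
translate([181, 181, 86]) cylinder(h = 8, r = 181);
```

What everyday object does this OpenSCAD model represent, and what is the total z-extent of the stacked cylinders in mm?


A spool. The overall height is 94 mm.

Three coaxial cylinders, large–small–large — a spool. Two 8 mm flanges and a 78 mm core give 8 + 78 + 8 = 94 mm.


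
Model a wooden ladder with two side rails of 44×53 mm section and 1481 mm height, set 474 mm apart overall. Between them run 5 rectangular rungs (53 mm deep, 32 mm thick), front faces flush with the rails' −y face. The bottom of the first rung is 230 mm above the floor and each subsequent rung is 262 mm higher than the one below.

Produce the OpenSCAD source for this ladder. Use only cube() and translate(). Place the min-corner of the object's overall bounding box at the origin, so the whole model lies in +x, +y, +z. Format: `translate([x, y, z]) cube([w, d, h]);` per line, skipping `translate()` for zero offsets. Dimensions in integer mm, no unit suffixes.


// rung span = 474 - 2*44 = 386
// rung[k] z = 230 + k*262
cube([44, 53, 1481]);
translate([430, 0, 0]) cube([44, 53, 1481]);
translate([44, 0, 230]) cube([386, 53, 32]);
translate([44, 0, 492]) cube([386, 53, 32]);
translate([44, 0, 754]) cube([386, 53, 32]);
translate([44, 0, 1016]) cube([386, 53, 32]);
translate([44, 0, 1278]) cube([386, 53, 32]);


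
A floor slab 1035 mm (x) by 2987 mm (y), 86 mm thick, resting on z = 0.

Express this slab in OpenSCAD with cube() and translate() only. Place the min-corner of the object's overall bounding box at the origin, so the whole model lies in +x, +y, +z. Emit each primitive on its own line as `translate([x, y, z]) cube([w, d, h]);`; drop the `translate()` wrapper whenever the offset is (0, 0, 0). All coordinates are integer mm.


cube([1035, 2987, 86]);


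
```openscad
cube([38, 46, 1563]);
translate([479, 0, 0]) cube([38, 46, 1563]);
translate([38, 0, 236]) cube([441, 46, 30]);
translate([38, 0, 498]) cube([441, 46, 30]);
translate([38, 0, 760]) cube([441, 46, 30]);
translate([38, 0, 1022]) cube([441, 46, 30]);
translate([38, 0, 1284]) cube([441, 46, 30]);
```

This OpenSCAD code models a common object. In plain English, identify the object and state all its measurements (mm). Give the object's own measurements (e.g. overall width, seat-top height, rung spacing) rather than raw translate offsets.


A straight ladder. Two 38×46 mm vertical rails, 1563 mm tall, stand 517 mm apart (outside-to-outside) with their front faces coplanar on the −y side. 5 rungs, each 46 mm deep and 30 mm tall, span between the inner faces of the rails, front faces flush with the rails. The lowest rung's underside is at z = 236 mm and rungs are spaced 262 mm apart (underside to underside).


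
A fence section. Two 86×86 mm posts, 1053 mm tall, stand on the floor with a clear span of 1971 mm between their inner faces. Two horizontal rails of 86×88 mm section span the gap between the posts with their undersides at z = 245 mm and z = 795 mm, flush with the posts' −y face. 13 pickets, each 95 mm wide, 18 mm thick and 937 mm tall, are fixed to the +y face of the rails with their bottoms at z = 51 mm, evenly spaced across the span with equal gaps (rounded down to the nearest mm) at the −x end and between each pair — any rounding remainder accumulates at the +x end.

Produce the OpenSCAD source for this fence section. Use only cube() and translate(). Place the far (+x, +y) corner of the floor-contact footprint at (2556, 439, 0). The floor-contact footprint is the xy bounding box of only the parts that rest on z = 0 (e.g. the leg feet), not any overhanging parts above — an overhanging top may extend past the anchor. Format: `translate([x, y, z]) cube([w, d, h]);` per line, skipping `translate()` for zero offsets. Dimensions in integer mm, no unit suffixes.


translate([413, 353, 0]) cube([86, 86, 1053]);
translate([2470, 353, 0]) cube([86, 86, 1053]);
translate([499, 353, 245]) cube([1971, 86, 88]);
translate([499, 353, 795]) cube([1971, 86, 88]);
translate([551, 439, 51]) cube([95, 18, 937]);
translate([698, 439, 51]) cube([95, 18, 937]);
translate([845, 439, 51]) cube([95, 18, 937]);
translate([992, 439, 51]) cube([95, 18, 937]);
translate([1139, 439, 51]) cube([95, 18, 937]);
translate([1286, 439, 51]) cube([95, 18, 937]);
translate([1433, 439, 51]) cube([95, 18, 937]);
translate([1580, 439, 51]) cube([95, 18, 937]);
translate([1727, 439, 51]) cube([95, 18, 937]);
translate([1874, 439, 51]) cube([95, 18, 937]);
translate([2021, 439, 51]) cube([95, 18, 937]);
translate([2168, 439, 51]) cube([95, 18, 937]);
translate([2315, 439, 51]) cube([95, 18, 937]);


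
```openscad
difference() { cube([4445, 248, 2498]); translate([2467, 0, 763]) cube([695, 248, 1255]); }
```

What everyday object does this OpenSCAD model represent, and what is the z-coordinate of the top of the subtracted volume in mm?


A wall with a window opening. The window head height is 2018 mm.

A wall with a rectangular opening subtracted — a window. Sill at z = 763, opening 1255 mm tall, so the head is at 763 + 1255 = 2018 mm.
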